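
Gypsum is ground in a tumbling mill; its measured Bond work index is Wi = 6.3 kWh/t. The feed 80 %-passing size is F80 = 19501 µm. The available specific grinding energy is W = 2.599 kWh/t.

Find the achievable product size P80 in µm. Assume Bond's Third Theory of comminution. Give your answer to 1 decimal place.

W = 10·Wi·[P80^(−½) − F80^(−½)]
P80^(−½) = W/(10 Wi) + F80^(−½)
  = 2.5990/(10·6.3) + 1/√19501 = 0.041254 + 0.007161 = 0.048415
P80 = (1/0.048415)² = 20.6548² = 426.62 µm

P80 = 426.6 µm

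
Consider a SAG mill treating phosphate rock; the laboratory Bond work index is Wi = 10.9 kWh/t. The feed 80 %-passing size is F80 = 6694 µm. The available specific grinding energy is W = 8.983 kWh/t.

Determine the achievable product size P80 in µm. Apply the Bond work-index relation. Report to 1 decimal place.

Bond:  W = 10 Wi (1/√P − 1/√F)
1/√P80 = 1/√F80 + W/(10·Wi)
  = 8.9830/(10·10.9) + 1/√6694 = 0.082413 + 0.012222 = 0.094635
P80 = (1/0.094635)² = 10.5669² = 111.66 µm

P80 = 111.7 µm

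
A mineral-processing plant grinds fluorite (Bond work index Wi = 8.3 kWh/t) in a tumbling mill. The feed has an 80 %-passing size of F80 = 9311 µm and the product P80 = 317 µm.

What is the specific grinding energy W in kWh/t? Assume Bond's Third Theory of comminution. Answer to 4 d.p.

W = 3.8016 kWh/t

W = 10·Wi·[P80^(−½) − F80^(−½)]
1/√317 = 0.056166;  1/√9311 = 0.010363
W = 10·8.3·(0.056166 − 0.010363) = 3.8016 kWh/t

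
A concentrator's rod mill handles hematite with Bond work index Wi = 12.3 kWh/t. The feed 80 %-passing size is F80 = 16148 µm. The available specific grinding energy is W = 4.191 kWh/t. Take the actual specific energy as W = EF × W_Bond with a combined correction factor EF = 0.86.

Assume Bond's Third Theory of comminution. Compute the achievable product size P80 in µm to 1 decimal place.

P80 = 443.4 µm

W = 10 Wi (P80^-0.5 − F80^-0.5)
W_Bond = W / EF = 4.191 / 0.86 = 4.8733 kWh/t
P80^(−½) = W_Bond/(10 Wi) + F80^(−½)
  = 4.8733/(10·12.3) + 1/√16148 = 0.039620 + 0.007869 = 0.047489
P80 = (1/0.047489)² = 21.0574² = 443.41 µm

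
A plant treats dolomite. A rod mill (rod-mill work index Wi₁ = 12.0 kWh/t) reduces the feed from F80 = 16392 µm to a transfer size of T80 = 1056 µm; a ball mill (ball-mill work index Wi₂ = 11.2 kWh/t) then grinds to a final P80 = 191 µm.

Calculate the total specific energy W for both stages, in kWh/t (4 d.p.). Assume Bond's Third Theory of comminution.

W = 7.4129 kWh/t

W = 10 Wi (1/√P80 − 1/√F80)  [Bond]
Stage 1 (16392→1056 µm, Wi₁=12.0): W₁ = 10·12.0·(0.030773 − 0.007811) = 2.7555 kWh/t
Stage 2 (1056→191 µm, Wi₂=11.2): W₂ = 10·11.2·(0.072357 − 0.030773) = 4.6575 kWh/t
W = W₁ + W₂ = 2.7555 + 4.6575 = 7.4129 kWh/t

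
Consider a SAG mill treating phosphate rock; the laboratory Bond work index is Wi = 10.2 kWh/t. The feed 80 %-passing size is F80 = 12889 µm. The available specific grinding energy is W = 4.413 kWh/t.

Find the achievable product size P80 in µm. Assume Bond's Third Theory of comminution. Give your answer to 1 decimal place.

W = 10 Wi (P80^-0.5 − F80^-0.5)
P80^(−½) = W/(10 Wi) + F80^(−½)
  = 4.4130/(10·10.2) + 1/√12889 = 0.043265 + 0.008808 = 0.052073
P80 = (1/0.052073)² = 19.2038² = 368.79 µm

P80 = 368.8 µm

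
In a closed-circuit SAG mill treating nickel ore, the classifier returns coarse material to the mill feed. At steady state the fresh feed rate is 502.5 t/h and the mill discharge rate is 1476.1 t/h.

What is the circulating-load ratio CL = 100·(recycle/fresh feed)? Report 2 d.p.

CL = 193.75 %

Mill node: discharge = fresh + recycle.
R = M − F = 1476.1 − 502.5 = 973.6 t/h
CL = 100·R/F = 100·973.6/502.5 = 193.75 %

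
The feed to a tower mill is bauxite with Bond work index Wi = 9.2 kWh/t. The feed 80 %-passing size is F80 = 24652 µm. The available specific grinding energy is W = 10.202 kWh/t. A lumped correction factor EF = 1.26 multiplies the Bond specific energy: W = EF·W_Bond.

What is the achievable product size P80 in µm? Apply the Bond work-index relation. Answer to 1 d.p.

P80 = 112.3 µm

W = 10 Wi (1/√P80 − 1/√F80)  [Bond]
W_Bond = W / EF = 10.202 / 1.26 = 8.0968 kWh/t
P80^(−½) = W_Bond/(10 Wi) + F80^(−½)
  = 8.0968/(10·9.2) + 1/√24652 = 0.088009 + 0.006369 = 0.094378
P80 = (1/0.094378)² = 10.5957² = 112.27 µm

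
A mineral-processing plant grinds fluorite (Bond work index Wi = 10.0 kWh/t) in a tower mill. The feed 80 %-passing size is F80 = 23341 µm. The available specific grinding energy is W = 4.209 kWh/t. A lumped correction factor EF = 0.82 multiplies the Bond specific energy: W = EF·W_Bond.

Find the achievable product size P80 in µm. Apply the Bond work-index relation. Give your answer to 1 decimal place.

P80 = 298.6 µm

W = 10 Wi / √P80 − 10 Wi / √F80
W_Bond = W / EF = 4.209 / 0.82 = 5.1329 kWh/t
P80^(−½) = W_Bond/(10 Wi) + F80^(−½)
  = 5.1329/(10·10.0) + 1/√23341 = 0.051329 + 0.006545 = 0.057875
P80 = (1/0.057875)² = 17.2787² = 298.55 µm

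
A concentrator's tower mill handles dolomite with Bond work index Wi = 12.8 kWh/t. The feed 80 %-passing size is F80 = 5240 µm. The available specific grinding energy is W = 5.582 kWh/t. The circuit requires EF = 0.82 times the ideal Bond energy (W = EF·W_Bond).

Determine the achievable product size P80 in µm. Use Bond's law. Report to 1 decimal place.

W_Bond = 10·Wi·(1/√P₈₀ − 1/√F₈₀)
W_Bond = W / EF = 5.582 / 0.82 = 6.8073 kWh/t
P80^(−½) = W_Bond/(10 Wi) + F80^(−½)
  = 6.8073/(10·12.8) + 1/√5240 = 0.053182 + 0.013814 = 0.066997
P80 = (1/0.066997)² = 14.9261² = 222.79 µm

P80 = 222.8 µm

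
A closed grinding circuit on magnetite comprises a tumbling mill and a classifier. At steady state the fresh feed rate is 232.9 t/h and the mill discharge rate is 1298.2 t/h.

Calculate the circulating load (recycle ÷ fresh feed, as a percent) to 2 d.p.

CL = 457.41 %

Mill node: discharge = fresh + recycle.
R = M − F = 1298.2 − 232.9 = 1065.3 t/h
CL = 100·R/F = 100·1065.3/232.9 = 457.41 %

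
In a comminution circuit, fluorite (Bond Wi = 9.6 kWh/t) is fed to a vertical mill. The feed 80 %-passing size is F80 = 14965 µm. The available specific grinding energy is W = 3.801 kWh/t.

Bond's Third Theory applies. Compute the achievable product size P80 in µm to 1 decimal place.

P80 = 438.2 µm

W = 10·Wi·[P80^(−½) − F80^(−½)]
⇒ 1/√P80 = W/(10 Wi) + 1/√F80
  = 3.8010/(10·9.6) + 1/√14965 = 0.039594 + 0.008175 = 0.047768
P80 = (1/0.047768)² = 20.9344² = 438.25 µm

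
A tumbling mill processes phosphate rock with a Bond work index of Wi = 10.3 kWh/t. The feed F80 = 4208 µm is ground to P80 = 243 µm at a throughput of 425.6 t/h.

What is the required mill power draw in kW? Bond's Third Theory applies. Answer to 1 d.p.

P = 2136.4 kW

W = 10·Wi·(P80^(-½) − F80^(-½))
W = 10·10.3·(1/√243 − 1/√4208) = 10·10.3·(0.048734) = 5.0196 kWh/t
P = W·T = 5.0196·425.6 = 2136.4 kW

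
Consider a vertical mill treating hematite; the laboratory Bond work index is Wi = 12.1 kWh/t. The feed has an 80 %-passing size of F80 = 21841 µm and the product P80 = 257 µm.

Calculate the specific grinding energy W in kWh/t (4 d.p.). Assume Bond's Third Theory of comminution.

W = 6.7290 kWh/t

W = 10 Wi / √P80 − 10 Wi / √F80
1/√257 = 0.062378;  1/√21841 = 0.006766
W = 10·12.1·(0.062378 − 0.006766) = 6.7290 kWh/t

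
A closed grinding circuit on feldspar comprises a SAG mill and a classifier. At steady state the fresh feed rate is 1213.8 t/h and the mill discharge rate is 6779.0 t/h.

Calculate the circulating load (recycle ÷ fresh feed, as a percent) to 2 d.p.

M = F + R at steady state, so:
R = M − F = 6779.0 − 1213.8 = 5565.2 t/h
CL = 100·R/F = 100·5565.2/1213.8 = 458.49 %

CL = 458.49 %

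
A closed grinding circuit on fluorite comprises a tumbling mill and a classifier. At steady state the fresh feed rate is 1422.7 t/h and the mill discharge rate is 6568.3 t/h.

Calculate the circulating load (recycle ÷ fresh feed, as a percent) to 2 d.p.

Mill node: discharge = fresh + recycle.
R = M − F = 6568.3 − 1422.7 = 5145.6 t/h
CL = 100·R/F = 100·5145.6/1422.7 = 361.68 %

CL = 361.68 %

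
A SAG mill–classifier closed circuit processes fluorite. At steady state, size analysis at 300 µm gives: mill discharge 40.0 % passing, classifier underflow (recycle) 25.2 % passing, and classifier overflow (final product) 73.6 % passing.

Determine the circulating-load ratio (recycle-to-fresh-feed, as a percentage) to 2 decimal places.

CL = 227.03 %

Two-product formula at 300 µm:
r = (o − d)/(d − u)
r = (73.6 − 40.0)/(40.0 − 25.2) = 33.6/14.8 = 2.2703
CL = 100·r = 227.03 %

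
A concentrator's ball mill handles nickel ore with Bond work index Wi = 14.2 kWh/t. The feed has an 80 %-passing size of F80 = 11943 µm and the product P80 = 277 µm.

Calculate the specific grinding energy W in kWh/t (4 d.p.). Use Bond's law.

W = 7.2326 kWh/t

W = 10·Wi·(P80^(-½) − F80^(-½))
1/√277 = 0.060084;  1/√11943 = 0.009150
W = 10·14.2·(0.060084 − 0.009150) = 7.2326 kWh/t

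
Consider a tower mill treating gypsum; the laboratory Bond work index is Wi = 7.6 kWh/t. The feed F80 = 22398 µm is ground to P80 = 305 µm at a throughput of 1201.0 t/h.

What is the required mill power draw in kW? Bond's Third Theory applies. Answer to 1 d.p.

P = 4616.6 kW

W = 10 Wi / √P80 − 10 Wi / √F80
W = 10·7.6·(1/√305 − 1/√22398) = 10·7.6·(0.050578) = 3.8439 kWh/t
Power = W × throughput = 3.8439 kWh/t × 1201.0 t/h = 4616.6 kW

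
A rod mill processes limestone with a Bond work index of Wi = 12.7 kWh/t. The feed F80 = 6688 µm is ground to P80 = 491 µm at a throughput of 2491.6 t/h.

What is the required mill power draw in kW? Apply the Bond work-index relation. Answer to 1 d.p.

W = 10·Wi·(P80^(-½) − F80^(-½))
W = 10·12.7·(1/√491 − 1/√6688) = 10·12.7·(0.032901) = 4.1785 kWh/t
P = W·T = 4.1785·2491.6 = 10411.1 kW

P = 10411.1 kW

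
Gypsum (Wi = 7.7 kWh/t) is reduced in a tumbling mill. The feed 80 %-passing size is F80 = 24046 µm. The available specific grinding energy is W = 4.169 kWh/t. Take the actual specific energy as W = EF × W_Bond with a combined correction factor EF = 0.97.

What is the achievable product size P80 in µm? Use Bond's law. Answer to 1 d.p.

W = 10 Wi (P80^-0.5 − F80^-0.5)
W_Bond = W / EF = 4.169 / 0.97 = 4.2979 kWh/t
P80^(−½) = W_Bond/(10 Wi) + F80^(−½)
  = 4.2979/(10·7.7) + 1/√24046 = 0.055817 + 0.006449 = 0.062266
P80 = (1/0.062266)² = 16.0601² = 257.93 µm

P80 = 257.9 µm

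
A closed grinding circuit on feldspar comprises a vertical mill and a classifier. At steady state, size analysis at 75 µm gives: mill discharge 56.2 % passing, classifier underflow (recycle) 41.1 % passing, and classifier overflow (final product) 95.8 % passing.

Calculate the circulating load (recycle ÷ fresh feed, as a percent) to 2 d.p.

CL = 262.25 %

Classifier node, passing 75 µm:
(1+r)·d = r·u + o ⇒ r = (o−d)/(d−u)
r = (95.8 − 56.2)/(56.2 − 41.1) = 39.6/15.1 = 2.6225
CL = 100·r = 262.25 %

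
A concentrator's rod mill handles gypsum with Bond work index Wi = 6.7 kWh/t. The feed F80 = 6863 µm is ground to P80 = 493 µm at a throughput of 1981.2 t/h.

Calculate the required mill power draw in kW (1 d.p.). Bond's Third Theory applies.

P = 4376.0 kW

W = 10 Wi / √P80 − 10 Wi / √F80
W = 10·6.7·(1/√493 − 1/√6863) = 10·6.7·(0.032967) = 2.2088 kWh/t
P = W·T = 2.2088·1981.2 = 4376.0 kW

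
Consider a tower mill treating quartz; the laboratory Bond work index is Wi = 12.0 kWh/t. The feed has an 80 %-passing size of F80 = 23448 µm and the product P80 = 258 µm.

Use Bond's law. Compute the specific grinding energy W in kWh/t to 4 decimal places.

W = 10 Wi / √P80 − 10 Wi / √F80
1/√258 = 0.062257;  1/√23448 = 0.006531
W = 10·12.0·(0.062257 − 0.006531) = 6.6872 kWh/t

W = 6.6872 kWh/t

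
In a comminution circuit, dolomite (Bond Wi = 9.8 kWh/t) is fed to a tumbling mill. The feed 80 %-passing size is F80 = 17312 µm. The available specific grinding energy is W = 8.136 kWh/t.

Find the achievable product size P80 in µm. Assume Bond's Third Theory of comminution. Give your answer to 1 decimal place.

W = 10 Wi (P80^-0.5 − F80^-0.5)
⇒ 1/√P80 = W/(10·Wi) + 1/√F80
  = 8.1360/(10·9.8) + 1/√17312 = 0.083020 + 0.007600 = 0.090621
P80 = (1/0.090621)² = 11.0350² = 121.77 µm

P80 = 121.8 µm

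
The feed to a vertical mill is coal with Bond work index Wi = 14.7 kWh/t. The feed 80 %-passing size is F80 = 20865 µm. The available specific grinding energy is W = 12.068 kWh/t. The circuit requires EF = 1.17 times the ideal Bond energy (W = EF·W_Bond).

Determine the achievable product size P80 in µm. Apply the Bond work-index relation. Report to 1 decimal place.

Bond:  W = 10 Wi (1/√P − 1/√F)
W_Bond = W / EF = 12.068 / 1.17 = 10.3145 kWh/t
1/√P80 = 1/√F80 + W_Bond/(10·Wi)
  = 10.3145/(10·14.7) + 1/√20865 = 0.070167 + 0.006923 = 0.077090
P80 = (1/0.077090)² = 12.9719² = 168.27 µm

P80 = 168.3 µm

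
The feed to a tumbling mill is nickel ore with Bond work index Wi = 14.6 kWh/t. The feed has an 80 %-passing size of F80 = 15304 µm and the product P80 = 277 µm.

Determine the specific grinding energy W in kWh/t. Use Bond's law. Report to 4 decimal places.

W = 7.5921 kWh/t

Bond:  W = 10 Wi (1/√P − 1/√F)
1/√277 = 0.060084;  1/√15304 = 0.008083
W = 10·14.6·(0.060084 − 0.008083) = 7.5921 kWh/t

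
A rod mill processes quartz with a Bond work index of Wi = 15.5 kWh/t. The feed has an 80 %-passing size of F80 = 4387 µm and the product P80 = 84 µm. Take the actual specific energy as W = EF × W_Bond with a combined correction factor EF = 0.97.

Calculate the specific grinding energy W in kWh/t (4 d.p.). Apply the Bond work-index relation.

W = 14.1346 kWh/t

W = 10·Wi·(P80^(-½) − F80^(-½))
1/√84 = 0.109109;  1/√4387 = 0.015098
W = 10·15.5·(0.109109 − 0.015098) = 14.5717 kWh/t
With EF = 0.97: W = 14.5717·0.97 = 14.1346 kWh/t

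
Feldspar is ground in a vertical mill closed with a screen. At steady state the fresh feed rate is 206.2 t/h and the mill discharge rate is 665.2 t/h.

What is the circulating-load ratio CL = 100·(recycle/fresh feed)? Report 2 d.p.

CL = 222.60 %

Mill node: discharge = fresh + recycle.
R = M − F = 665.2 − 206.2 = 459.0 t/h
CL = 100·R/F = 100·459.0/206.2 = 222.60 %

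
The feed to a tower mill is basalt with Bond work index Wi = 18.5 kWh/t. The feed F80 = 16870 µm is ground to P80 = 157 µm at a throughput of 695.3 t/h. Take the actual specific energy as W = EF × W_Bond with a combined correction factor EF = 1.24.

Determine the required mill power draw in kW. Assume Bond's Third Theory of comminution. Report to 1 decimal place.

P = 11501.6 kW

W = 10 Wi (1/√P80 − 1/√F80)  [Bond]
W = 10·18.5·(1/√157 − 1/√16870) = 10·18.5·(0.072110) = 13.3403 kWh/t
Corrected W = EF·W_Bond = 1.24·13.3403 = 16.5419 kWh/t
Mill draw = 16.5419 × 695.3 = 11501.6 kW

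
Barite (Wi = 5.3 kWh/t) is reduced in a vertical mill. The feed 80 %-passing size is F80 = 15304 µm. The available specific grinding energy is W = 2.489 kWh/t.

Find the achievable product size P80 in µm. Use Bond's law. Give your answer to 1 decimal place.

P80 = 330.0 µm

W = 10 Wi (1/√P80 − 1/√F80)  [Bond]
⇒ 1/√P80 = W/(10 Wi) + 1/√F80
  = 2.4890/(10·5.3) + 1/√15304 = 0.046962 + 0.008083 = 0.055046
P80 = (1/0.055046)² = 18.1667² = 330.03 µm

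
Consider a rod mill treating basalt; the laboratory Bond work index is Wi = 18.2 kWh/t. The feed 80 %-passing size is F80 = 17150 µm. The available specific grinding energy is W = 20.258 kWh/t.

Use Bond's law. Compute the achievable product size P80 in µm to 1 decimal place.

P80 = 70.7 µm

W_Bond = 10·Wi·(1/√P₈₀ − 1/√F₈₀)
P80^(−½) = W/(10 Wi) + F80^(−½)
  = 20.2580/(10·18.2) + 1/√17150 = 0.111308 + 0.007636 = 0.118944
P80 = (1/0.118944)² = 8.4073² = 70.68 µm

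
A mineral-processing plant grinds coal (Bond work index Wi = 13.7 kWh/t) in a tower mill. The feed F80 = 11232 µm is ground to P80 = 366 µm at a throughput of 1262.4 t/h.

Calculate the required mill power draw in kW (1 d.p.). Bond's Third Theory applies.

P = 7408.3 kW

Bond: W = 10·Wi·(1/√P80 − 1/√F80)
W = 10·13.7·(1/√366 − 1/√11232) = 10·13.7·(0.042835) = 5.8684 kWh/t
P_mill = W·ṁ = 5.8684·1262.4 = 7408.3 kW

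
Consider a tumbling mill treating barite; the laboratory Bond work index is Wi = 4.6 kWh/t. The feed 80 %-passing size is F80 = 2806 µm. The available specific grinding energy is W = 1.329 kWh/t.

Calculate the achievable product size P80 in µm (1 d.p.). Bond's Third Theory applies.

W = 10·Wi·(P80^(-½) − F80^(-½))
1/√P80 = 1/√F80 + W/(10·Wi)
  = 1.3290/(10·4.6) + 1/√2806 = 0.028891 + 0.018878 = 0.047769
P80 = (1/0.047769)² = 20.9339² = 438.23 µm

P80 = 438.2 µm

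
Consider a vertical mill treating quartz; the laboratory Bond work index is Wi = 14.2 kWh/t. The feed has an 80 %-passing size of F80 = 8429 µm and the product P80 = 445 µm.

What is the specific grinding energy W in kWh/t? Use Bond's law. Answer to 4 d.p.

W = 5.1848 kWh/t

W = 10 Wi (P80^-0.5 − F80^-0.5)
1/√445 = 0.047405;  1/√8429 = 0.010892
W = 10·14.2·(0.047405 − 0.010892) = 5.1848 kWh/t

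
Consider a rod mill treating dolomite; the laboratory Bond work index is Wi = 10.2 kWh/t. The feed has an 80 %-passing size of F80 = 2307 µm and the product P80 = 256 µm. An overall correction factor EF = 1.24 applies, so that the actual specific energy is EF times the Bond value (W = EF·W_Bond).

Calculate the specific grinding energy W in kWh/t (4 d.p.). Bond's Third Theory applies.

W = 5.2717 kWh/t

W = 10·Wi·(P80^(-½) − F80^(-½))
1/√256 = 0.062500;  1/√2307 = 0.020820
W = 10·10.2·(0.062500 − 0.020820) = 4.2514 kWh/t
W_actual = 1.24 × 4.2514 = 5.2717 kWh/t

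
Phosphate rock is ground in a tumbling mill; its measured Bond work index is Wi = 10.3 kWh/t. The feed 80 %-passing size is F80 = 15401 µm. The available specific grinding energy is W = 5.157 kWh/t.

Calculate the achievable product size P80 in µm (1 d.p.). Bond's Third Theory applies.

W = 10·Wi·(P80^(-½) − F80^(-½))
1/√P80 = 1/√F80 + W/(10·Wi)
  = 5.1570/(10·10.3) + 1/√15401 = 0.050068 + 0.008058 = 0.058126
P80 = (1/0.058126)² = 17.2040² = 295.98 µm

P80 = 296.0 µm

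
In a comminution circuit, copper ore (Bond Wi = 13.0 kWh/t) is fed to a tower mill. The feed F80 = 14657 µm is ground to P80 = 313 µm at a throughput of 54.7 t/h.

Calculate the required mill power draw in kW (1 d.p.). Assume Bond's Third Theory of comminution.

P = 343.2 kW

Bond: W = 10·Wi·(1/√P80 − 1/√F80)
W = 10·13.0·(1/√313 − 1/√14657) = 10·13.0·(0.048263) = 6.2742 kWh/t
P_mill = W·ṁ = 6.2742·54.7 = 343.2 kW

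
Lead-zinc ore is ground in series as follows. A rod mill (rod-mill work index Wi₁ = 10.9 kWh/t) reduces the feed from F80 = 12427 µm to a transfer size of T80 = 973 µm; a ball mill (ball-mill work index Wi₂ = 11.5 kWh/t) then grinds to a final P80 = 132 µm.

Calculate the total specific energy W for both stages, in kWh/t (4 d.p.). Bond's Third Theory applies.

W = 8.8393 kWh/t

W = 10 Wi (P80^-0.5 − F80^-0.5)
Stage 1 (12427→973 µm, Wi₁=10.9): W₁ = 10·10.9·(0.032059 − 0.008971) = 2.5166 kWh/t
Stage 2 (973→132 µm, Wi₂=11.5): W₂ = 10·11.5·(0.087039 − 0.032059) = 6.3227 kWh/t
W = W₁ + W₂ = 2.5166 + 6.3227 = 8.8393 kWh/t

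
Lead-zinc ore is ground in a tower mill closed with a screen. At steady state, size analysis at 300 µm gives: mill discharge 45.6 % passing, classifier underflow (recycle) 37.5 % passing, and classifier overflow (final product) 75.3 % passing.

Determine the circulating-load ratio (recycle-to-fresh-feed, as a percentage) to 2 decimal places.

Balance %-passing 300 µm (r = R/F):
d + r·d = r·u + o → r(d−u) = o−d
r = (75.3 − 45.6)/(45.6 − 37.5) = 29.7/8.1 = 3.6667
CL = 100·r = 366.67 %

CL = 366.67 %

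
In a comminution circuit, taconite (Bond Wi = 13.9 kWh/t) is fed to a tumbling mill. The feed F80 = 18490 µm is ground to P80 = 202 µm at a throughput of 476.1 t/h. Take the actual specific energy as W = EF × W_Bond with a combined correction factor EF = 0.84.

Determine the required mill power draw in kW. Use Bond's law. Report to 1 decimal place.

P = 3502.4 kW

W = 10·Wi·[P80^(−½) − F80^(−½)]
W = 10·13.9·(1/√202 − 1/√18490) = 10·13.9·(0.063006) = 8.7578 kWh/t
W_actual = 0.84 × 8.7578 = 7.3565 kWh/t
P = W·T = 7.3565·476.1 = 3502.4 kW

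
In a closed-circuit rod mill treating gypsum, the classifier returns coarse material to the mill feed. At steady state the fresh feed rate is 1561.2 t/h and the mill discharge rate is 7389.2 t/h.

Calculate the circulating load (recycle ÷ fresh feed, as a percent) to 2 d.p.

CL = 373.30 %

Steady state: M = F + R.
R = M − F = 7389.2 − 1561.2 = 5828.0 t/h
CL = 100·R/F = 100·5828.0/1561.2 = 373.30 %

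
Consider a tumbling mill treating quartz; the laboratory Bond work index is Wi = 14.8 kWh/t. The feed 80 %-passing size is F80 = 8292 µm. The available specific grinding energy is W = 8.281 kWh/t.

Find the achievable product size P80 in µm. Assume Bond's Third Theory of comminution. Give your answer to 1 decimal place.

W = 10·Wi·[P80^(−½) − F80^(−½)]
P80^-0.5 = F80^-0.5 + W/(10 Wi)
  = 8.2810/(10·14.8) + 1/√8292 = 0.055953 + 0.010982 = 0.066934
P80 = (1/0.066934)² = 14.9400² = 223.20 µm

P80 = 223.2 µm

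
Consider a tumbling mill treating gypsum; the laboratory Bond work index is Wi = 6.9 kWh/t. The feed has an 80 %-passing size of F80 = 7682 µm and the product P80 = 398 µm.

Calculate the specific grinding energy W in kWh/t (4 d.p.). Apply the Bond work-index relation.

W = 10 Wi (P80^-0.5 − F80^-0.5)
1/√398 = 0.050125;  1/√7682 = 0.011409
W = 10·6.9·(0.050125 − 0.011409) = 2.6714 kWh/t

W = 2.6714 kWh/t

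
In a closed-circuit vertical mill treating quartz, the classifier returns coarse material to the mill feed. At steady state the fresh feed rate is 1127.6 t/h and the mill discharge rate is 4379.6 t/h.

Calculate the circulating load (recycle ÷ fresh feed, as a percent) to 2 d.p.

CL = 288.40 %

Discharge = new feed + return, hence
R = M − F = 4379.6 − 1127.6 = 3252.0 t/h
CL = 100·R/F = 100·3252.0/1127.6 = 288.40 %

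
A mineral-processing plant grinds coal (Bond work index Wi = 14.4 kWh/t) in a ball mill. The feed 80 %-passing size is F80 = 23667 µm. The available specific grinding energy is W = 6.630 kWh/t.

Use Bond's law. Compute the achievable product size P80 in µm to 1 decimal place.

P80 = 362.2 µm

Bond: W = 10·Wi·(1/√P80 − 1/√F80)
⇒ 1/√P80 = W/(10·Wi) + 1/√F80
  = 6.6300/(10·14.4) + 1/√23667 = 0.046042 + 0.006500 = 0.052542
P80 = (1/0.052542)² = 19.0324² = 362.23 µm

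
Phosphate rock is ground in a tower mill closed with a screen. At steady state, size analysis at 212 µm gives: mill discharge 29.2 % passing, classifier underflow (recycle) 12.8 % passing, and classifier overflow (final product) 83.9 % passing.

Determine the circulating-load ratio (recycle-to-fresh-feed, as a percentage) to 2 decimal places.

Classifier node, passing 212 µm:
r = (o − d)/(d − u)
r = (83.9 − 29.2)/(29.2 − 12.8) = 54.7/16.4 = 3.3354
CL = 100·r = 333.54 %

CL = 333.54 %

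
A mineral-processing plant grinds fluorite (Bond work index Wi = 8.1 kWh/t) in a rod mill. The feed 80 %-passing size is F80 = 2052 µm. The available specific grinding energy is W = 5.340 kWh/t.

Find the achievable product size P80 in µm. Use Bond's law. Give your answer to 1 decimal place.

W = 10·Wi·[P80^(−½) − F80^(−½)]
1/√P80 = 1/√F80 + W/(10·Wi)
  = 5.3400/(10·8.1) + 1/√2052 = 0.065926 + 0.022076 = 0.088001
P80 = (1/0.088001)² = 11.3634² = 129.13 µm

P80 = 129.1 µm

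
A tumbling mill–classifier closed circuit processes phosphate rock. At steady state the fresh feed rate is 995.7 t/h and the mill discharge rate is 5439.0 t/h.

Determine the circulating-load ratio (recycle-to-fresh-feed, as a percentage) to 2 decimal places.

Steady state: M = F + R.
R = M − F = 5439.0 − 995.7 = 4443.3 t/h
CL = 100·R/F = 100·4443.3/995.7 = 446.25 %

CL = 446.25 %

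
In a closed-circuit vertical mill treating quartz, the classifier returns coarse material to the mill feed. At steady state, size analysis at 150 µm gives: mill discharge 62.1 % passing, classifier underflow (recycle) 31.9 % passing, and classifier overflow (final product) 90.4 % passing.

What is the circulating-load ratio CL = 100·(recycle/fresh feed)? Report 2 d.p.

CL = 93.71 %

Mass balance on the −150 µm fraction:
(1+r)·d = r·u + o ⇒ r = (o−d)/(d−u)
r = (90.4 − 62.1)/(62.1 − 31.9) = 28.3/30.2 = 0.9371
CL = 100·r = 93.71 %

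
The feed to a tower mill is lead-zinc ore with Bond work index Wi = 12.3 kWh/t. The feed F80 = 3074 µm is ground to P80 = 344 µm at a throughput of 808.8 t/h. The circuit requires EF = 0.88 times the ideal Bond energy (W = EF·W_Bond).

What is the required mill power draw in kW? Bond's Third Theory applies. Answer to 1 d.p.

P = 3141.1 kW

Bond: W = 10·Wi·(1/√P80 − 1/√F80)
W = 10·12.3·(1/√344 − 1/√3074) = 10·12.3·(0.035880) = 4.4132 kWh/t
W_actual = 0.88 × 4.4132 = 3.8837 kWh/t
Power = W × throughput = 3.8837 kWh/t × 808.8 t/h = 3141.1 kW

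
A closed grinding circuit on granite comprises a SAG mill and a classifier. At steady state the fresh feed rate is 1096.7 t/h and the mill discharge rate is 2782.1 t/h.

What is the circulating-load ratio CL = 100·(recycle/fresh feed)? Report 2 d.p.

Steady state: M = F + R.
R = M − F = 2782.1 − 1096.7 = 1685.4 t/h
CL = 100·R/F = 100·1685.4/1096.7 = 153.68 %

CL = 153.68 %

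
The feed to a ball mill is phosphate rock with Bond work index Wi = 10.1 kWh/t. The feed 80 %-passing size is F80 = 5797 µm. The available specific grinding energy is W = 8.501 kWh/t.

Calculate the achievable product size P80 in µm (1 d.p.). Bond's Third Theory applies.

W = 10 Wi (1/√P80 − 1/√F80)  [Bond]
1/√P80 = 1/√F80 + W/(10·Wi)
  = 8.5010/(10·10.1) + 1/√5797 = 0.084168 + 0.013134 = 0.097302
P80 = (1/0.097302)² = 10.2772² = 105.62 µm

P80 = 105.6 µm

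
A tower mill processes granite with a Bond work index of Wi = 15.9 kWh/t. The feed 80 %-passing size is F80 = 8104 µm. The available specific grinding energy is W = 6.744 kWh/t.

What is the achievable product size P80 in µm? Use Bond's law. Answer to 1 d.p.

Bond:  W = 10 Wi (1/√P − 1/√F)
P80^-0.5 = F80^-0.5 + W/(10 Wi)
  = 6.7440/(10·15.9) + 1/√8104 = 0.042415 + 0.011108 = 0.053523
P80 = (1/0.053523)² = 18.6834² = 349.07 µm

P80 = 349.1 µm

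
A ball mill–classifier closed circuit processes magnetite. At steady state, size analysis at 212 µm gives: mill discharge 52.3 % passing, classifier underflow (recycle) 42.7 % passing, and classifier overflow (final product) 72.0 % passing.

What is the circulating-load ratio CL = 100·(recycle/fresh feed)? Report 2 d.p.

Classifier node, passing 212 µm:
d + r·d = r·u + o → r(d−u) = o−d
r = (72.0 − 52.3)/(52.3 − 42.7) = 19.7/9.6 = 2.0521
CL = 100·r = 205.21 %

CL = 205.21 %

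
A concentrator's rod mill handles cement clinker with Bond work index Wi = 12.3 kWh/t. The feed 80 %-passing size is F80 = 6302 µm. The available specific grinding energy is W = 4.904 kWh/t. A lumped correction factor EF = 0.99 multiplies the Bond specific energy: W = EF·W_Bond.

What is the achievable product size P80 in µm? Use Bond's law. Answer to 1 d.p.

W_Bond = 10·Wi·(1/√P₈₀ − 1/√F₈₀)
W_Bond = W / EF = 4.904 / 0.99 = 4.9535 kWh/t
⇒ 1/√P80 = W_Bond/(10·Wi) + 1/√F80
  = 4.9535/(10·12.3) + 1/√6302 = 0.040273 + 0.012597 = 0.052869
P80 = (1/0.052869)² = 18.9145² = 357.76 µm

P80 = 357.8 µm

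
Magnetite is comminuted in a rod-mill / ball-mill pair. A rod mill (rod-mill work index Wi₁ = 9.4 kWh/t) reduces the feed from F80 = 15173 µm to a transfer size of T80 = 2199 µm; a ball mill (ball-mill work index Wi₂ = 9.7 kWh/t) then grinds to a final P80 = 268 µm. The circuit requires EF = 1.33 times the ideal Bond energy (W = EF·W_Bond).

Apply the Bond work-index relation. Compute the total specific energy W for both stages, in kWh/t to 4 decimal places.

Bond: W = 10·Wi·(1/√P80 − 1/√F80)
Stage 1 (15173→2199 µm, Wi₁=9.4): W₁ = 10·9.4·(0.021325 − 0.008118) = 1.2414 kWh/t
Stage 2 (2199→268 µm, Wi₂=9.7): W₂ = 10·9.7·(0.061085 − 0.021325) = 3.8567 kWh/t
W = W₁ + W₂ = 1.2414 + 3.8567 = 5.0981 kWh/t
With EF = 1.33: W = 5.0981·1.33 = 6.7805 kWh/t

W = 6.7805 kWh/t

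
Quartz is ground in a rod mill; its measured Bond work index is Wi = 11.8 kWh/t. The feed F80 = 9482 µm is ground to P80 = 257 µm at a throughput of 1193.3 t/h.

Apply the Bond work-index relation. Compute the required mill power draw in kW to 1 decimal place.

P = 7337.4 kW

Bond: W = 10·Wi·(1/√P80 − 1/√F80)
W = 10·11.8·(1/√257 − 1/√9482) = 10·11.8·(0.052109) = 6.1488 kWh/t
P_mill = W·ṁ = 6.1488·1193.3 = 7337.4 kW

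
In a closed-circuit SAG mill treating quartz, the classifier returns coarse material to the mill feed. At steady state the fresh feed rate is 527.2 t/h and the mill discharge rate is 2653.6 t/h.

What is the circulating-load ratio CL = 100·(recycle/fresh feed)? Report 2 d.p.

CL = 403.34 %

Steady state: M = F + R.
R = M − F = 2653.6 − 527.2 = 2126.4 t/h
CL = 100·R/F = 100·2126.4/527.2 = 403.34 %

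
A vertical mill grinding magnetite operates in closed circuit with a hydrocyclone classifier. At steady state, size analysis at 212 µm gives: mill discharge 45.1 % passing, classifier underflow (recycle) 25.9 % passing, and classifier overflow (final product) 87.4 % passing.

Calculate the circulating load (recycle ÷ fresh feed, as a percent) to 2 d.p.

Balance %-passing 212 µm (r = R/F):
(1+r)d = ru + o → r = (o−d)/(d−u)
r = (87.4 − 45.1)/(45.1 − 25.9) = 42.3/19.2 = 2.2031
CL = 100·r = 220.31 %

CL = 220.31 %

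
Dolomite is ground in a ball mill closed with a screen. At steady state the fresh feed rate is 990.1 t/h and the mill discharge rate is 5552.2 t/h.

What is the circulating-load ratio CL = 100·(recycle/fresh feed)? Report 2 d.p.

M = F + R at steady state, so:
R = M − F = 5552.2 − 990.1 = 4562.1 t/h
CL = 100·R/F = 100·4562.1/990.1 = 460.77 %

CL = 460.77 %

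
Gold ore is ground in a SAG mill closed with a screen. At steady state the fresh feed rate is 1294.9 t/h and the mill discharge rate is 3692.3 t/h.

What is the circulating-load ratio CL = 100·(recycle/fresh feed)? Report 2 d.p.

Discharge = new feed + return, hence
R = M − F = 3692.3 − 1294.9 = 2397.4 t/h
CL = 100·R/F = 100·2397.4/1294.9 = 185.14 %

CL = 185.14 %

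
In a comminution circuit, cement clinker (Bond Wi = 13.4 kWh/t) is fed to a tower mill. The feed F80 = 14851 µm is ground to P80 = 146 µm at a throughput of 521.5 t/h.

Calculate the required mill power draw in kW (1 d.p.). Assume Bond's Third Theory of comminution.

P = 5210.0 kW

Bond:  W = 10 Wi (1/√P − 1/√F)
W = 10·13.4·(1/√146 − 1/√14851) = 10·13.4·(0.074555) = 9.9903 kWh/t
P_mill = W·ṁ = 9.9903·521.5 = 5210.0 kW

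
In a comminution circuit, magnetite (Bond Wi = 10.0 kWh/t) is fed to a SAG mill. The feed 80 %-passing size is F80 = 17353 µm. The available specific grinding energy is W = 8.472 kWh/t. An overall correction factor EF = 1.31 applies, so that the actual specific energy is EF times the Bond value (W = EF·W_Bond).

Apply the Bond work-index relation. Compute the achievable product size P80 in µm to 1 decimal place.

W_Bond = 10·Wi·(1/√P₈₀ − 1/√F₈₀)
W_Bond = W / EF = 8.472 / 1.31 = 6.4672 kWh/t
P80^-0.5 = F80^-0.5 + W_Bond/(10 Wi)
  = 6.4672/(10·10.0) + 1/√17353 = 0.064672 + 0.007591 = 0.072263
P80 = (1/0.072263)² = 13.8383² = 191.50 µm

P80 = 191.5 µm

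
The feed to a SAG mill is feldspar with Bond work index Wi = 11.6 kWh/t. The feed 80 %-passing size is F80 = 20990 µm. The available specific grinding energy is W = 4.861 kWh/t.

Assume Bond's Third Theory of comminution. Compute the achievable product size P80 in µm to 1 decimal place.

W = 10 Wi (P80^-0.5 − F80^-0.5)
1/√P80 = 1/√F80 + W/(10·Wi)
  = 4.8610/(10·11.6) + 1/√20990 = 0.041905 + 0.006902 = 0.048807
P80 = (1/0.048807)² = 20.4887² = 419.79 µm

P80 = 419.8 µm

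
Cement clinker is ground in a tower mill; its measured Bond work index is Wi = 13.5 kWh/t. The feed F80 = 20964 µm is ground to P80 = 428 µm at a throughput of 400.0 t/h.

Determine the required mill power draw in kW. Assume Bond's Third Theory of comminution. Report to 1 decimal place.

P = 2237.2 kW

W = 10 Wi (P80^-0.5 − F80^-0.5)
W = 10·13.5·(1/√428 − 1/√20964) = 10·13.5·(0.041430) = 5.5931 kWh/t
Mill draw = 5.5931 × 400.0 = 2237.2 kW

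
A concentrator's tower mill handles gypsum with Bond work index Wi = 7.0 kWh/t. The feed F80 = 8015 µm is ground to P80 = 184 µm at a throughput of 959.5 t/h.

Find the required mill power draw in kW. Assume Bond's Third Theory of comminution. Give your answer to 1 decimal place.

P = 4201.2 kW

Bond: W = 10·Wi·(1/√P80 − 1/√F80)
W = 10·7.0·(1/√184 − 1/√8015) = 10·7.0·(0.062551) = 4.3786 kWh/t
Mill draw = 4.3786 × 959.5 = 4201.2 kW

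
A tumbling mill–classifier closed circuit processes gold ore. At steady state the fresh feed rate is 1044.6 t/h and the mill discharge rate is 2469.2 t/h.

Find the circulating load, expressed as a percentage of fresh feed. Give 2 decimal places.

CL = 136.38 %

M = F + R at steady state, so:
R = M − F = 2469.2 − 1044.6 = 1424.6 t/h
CL = 100·R/F = 100·1424.6/1044.6 = 136.38 %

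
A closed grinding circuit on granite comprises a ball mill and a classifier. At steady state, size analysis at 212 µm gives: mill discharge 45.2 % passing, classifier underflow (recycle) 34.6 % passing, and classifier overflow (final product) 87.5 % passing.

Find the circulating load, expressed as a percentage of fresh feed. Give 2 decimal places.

CL = 399.06 %

Classifier node, passing 212 µm:
(1+r)d = ru + o → r = (o−d)/(d−u)
r = (87.5 − 45.2)/(45.2 − 34.6) = 42.3/10.6 = 3.9906
CL = 100·r = 399.06 %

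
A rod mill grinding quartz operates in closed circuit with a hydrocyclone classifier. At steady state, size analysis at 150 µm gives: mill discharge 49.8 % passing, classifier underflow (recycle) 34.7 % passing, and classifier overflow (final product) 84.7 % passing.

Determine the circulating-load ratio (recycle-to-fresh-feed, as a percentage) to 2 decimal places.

Classifier node, passing 150 µm:
(1+r)·d = r·u + o ⇒ r = (o−d)/(d−u)
r = (84.7 − 49.8)/(49.8 − 34.7) = 34.9/15.1 = 2.3113
CL = 100·r = 231.13 %

CL = 231.13 %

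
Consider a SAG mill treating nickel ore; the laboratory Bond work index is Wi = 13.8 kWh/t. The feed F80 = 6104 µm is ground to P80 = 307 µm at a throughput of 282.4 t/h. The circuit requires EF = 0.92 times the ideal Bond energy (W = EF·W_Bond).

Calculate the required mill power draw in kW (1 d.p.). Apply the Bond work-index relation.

Bond:  W = 10 Wi (1/√P − 1/√F)
W = 10·13.8·(1/√307 − 1/√6104) = 10·13.8·(0.044274) = 6.1097 kWh/t
With EF = 0.92: W = 6.1097·0.92 = 5.6210 kWh/t
P = W·T = 5.6210·282.4 = 1587.4 kW

P = 1587.4 kW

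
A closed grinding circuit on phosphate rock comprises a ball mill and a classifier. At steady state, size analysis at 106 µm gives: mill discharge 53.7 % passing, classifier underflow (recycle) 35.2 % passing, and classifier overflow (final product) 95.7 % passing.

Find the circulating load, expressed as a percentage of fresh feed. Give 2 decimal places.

CL = 227.03 %

Balance %-passing 106 µm (r = R/F):
r = (o − d)/(d − u)
r = (95.7 − 53.7)/(53.7 − 35.2) = 42.0/18.5 = 2.2703
CL = 100·r = 227.03 %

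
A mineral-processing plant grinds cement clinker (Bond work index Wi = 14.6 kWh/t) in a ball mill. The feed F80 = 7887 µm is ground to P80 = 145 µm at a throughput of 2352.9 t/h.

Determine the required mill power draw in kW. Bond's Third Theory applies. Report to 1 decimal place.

P = 24659.9 kW

W = 10·Wi·[P80^(−½) − F80^(−½)]
W = 10·14.6·(1/√145 − 1/√7887) = 10·14.6·(0.071785) = 10.4807 kWh/t
Mill draw = 10.4807 × 2352.9 = 24659.9 kW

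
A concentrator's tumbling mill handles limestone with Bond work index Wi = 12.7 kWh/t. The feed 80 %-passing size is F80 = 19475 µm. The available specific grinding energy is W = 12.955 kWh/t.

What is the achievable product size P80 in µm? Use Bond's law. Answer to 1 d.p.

P80 = 83.9 µm

W_Bond = 10·Wi·(1/√P₈₀ − 1/√F₈₀)
P80^-0.5 = F80^-0.5 + W/(10 Wi)
  = 12.9550/(10·12.7) + 1/√19475 = 0.102008 + 0.007166 = 0.109174
P80 = (1/0.109174)² = 9.1597² = 83.90 µm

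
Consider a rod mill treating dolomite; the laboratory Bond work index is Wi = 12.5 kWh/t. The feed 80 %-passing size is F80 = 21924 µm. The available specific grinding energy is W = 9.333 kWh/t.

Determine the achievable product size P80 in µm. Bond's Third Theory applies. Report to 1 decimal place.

P80 = 150.9 µm

W = 10·Wi·(P80^(-½) − F80^(-½))
⇒ 1/√P80 = W/(10 Wi) + 1/√F80
  = 9.3330/(10·12.5) + 1/√21924 = 0.074664 + 0.006754 = 0.081418
P80 = (1/0.081418)² = 12.2823² = 150.86 µm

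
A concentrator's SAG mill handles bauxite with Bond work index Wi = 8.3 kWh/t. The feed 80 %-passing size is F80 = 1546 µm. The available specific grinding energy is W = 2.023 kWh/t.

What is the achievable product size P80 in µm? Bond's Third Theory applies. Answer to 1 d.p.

W_Bond = 10·Wi·(1/√P₈₀ − 1/√F₈₀)
P80^(−½) = W/(10 Wi) + F80^(−½)
  = 2.0230/(10·8.3) + 1/√1546 = 0.024373 + 0.025433 = 0.049806
P80 = (1/0.049806)² = 20.0778² = 403.12 µm

P80 = 403.1 µm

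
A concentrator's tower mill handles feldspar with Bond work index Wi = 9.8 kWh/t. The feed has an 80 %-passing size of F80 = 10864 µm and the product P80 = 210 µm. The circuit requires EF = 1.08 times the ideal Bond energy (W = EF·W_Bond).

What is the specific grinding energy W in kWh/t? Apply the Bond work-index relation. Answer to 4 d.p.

W = 6.2882 kWh/t

W_Bond = 10·Wi·(1/√P₈₀ − 1/√F₈₀)
1/√210 = 0.069007;  1/√10864 = 0.009594
W = 10·9.8·(0.069007 − 0.009594) = 5.8224 kWh/t
Apply correction: 5.8224 × 1.08 = 6.2882 kWh/t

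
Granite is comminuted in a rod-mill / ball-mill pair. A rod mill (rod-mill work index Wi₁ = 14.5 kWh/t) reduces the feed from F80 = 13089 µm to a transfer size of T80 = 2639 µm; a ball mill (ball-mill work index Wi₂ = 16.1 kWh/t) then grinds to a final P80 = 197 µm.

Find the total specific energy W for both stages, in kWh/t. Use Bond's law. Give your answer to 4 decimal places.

W = 9.8919 kWh/t

W_Bond = 10·Wi·(1/√P₈₀ − 1/√F₈₀)
Stage 1 (13089→2639 µm, Wi₁=14.5): W₁ = 10·14.5·(0.019466 − 0.008741) = 1.5552 kWh/t
Stage 2 (2639→197 µm, Wi₂=16.1): W₂ = 10·16.1·(0.071247 − 0.019466) = 8.3367 kWh/t
W = W₁ + W₂ = 1.5552 + 8.3367 = 9.8919 kWh/t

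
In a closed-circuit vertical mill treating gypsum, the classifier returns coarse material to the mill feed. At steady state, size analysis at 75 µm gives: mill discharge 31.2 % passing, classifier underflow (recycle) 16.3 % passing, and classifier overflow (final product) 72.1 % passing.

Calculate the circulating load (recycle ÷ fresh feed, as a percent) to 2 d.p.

CL = 274.50 %

Two-product formula at 75 µm:
d + r·d = r·u + o → r(d−u) = o−d
r = (72.1 − 31.2)/(31.2 − 16.3) = 40.9/14.9 = 2.7450
CL = 100·r = 274.50 %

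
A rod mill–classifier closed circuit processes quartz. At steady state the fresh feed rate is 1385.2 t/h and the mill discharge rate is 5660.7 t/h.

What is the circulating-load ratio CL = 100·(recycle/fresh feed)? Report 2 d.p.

CL = 308.66 %

M = F + R at steady state, so:
R = M − F = 5660.7 − 1385.2 = 4275.5 t/h
CL = 100·R/F = 100·4275.5/1385.2 = 308.66 %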